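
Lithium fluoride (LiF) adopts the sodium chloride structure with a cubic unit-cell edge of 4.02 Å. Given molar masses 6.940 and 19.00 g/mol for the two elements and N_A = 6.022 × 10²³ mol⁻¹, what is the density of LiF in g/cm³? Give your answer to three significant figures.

2.65 g/cm³

The sodium chloride structure contains Z = 4 formula units per cell; M(LiF) = 6.940 + 19.00 = 25.94 g/mol.
a³ = (4.020 × 10^-8 cm)³ = 6.496 × 10^-23 cm³.
ρ = 4 × 25.94 / (6.022 × 10²³ × 6.496 × 10^-23) = 2.652 g/cm³.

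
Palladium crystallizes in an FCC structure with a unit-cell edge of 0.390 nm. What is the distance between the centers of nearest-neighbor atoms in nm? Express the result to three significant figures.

0.276 nm

In an FCC structure, atoms touch along the face diagonal, so √2·a = 4r; the nearest-neighbor distance equals 2r = 0.7071·a.
d = 0.7071 × 0.390 = 0.276 nm.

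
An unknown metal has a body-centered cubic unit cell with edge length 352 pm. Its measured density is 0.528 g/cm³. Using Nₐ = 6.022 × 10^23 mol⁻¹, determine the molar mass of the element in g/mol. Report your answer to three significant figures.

A BCC cell has Z = 2 atoms; a = 3.520 × 10^-8 cm.
M = ρ·N_A·a³/Z = 0.528 × 6.022 × 10²³ × 4.361 × 10^-23 / 2 = 6.93 g/mol.

6.93 g/mol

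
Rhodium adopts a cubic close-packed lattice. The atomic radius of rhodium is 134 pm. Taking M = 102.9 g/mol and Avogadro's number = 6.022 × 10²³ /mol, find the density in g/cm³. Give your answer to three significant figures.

In an FCC lattice, atoms touch along the face diagonal, so √2·a = 4r, giving a = 379.0 pm = 3.790 × 10^-8 cm.
With Z = 4, ρ = Z·M/(N_A·a³) = 4 × 102.9 / (6.022 × 10²³ × 5.444 × 10^-23) = 12.55 g/cm³.

12.6 g/cm³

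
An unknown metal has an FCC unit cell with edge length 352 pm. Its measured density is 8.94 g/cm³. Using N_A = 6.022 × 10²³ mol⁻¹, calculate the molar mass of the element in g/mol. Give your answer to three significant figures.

An FCC cell has Z = 4 atoms; a = 3.520 × 10^-8 cm.
M = ρ·N_A·a³/Z = 8.94 × 6.022 × 10²³ × 4.361 × 10^-23 / 4 = 58.7 g/mol.

58.7 g/mol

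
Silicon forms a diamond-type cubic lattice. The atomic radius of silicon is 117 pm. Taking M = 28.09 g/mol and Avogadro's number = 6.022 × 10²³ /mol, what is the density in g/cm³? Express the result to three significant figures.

2.36 g/cm³

In a diamond cubic lattice, nearest neighbors lie along the body diagonal with √3·a = 8r, giving a = 540.4 pm = 5.404 × 10^-8 cm.
With Z = 8, ρ = Z·M/(N_A·a³) = 8 × 28.09 / (6.022 × 10²³ × 1.578 × 10^-22) = 2.365 g/cm³.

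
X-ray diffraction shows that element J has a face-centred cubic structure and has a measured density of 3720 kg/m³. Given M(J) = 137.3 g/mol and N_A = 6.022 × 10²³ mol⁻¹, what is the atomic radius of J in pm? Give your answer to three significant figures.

221 pm

For an FCC cell (Z = 4), a³ = Z·M/(N_A·ρ) = 4 × 137.3 / (6.022 × 10²³ × 3.720) = 2.452 × 10^-22 cm³, so a = 6.259 × 10^-8 cm = 625.9 pm.
Atoms touch along the face diagonal, so √2·a = 4r, so r = 0.3536 × a = 221 pm.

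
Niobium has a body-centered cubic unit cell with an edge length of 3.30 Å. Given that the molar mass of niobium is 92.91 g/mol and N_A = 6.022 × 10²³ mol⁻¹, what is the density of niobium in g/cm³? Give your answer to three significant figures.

8.59 g/cm³

A BCC unit cell contains Z = 2 atoms.
Cell volume: a³ = (3.30 Å)³ = (3.300 × 10^-8 cm)³ = 3.594 × 10^-23 cm³.
ρ = Z·M/(N_A·a³) = 2 × 92.91 / (6.022 × 10²³ × 3.594 × 10^-23) = 8.586 g/cm³.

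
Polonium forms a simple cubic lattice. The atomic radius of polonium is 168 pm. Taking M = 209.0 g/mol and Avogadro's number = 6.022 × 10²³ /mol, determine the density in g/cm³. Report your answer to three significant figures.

9.15 g/cm³

In a simple cubic lattice, atoms touch along the cell edge, so a = 2r, giving a = 336.0 pm = 3.360 × 10^-8 cm.
With Z = 1, ρ = Z·M/(N_A·a³) = 1 × 209.0 / (6.022 × 10²³ × 3.793 × 10^-23) = 9.149 g/cm³.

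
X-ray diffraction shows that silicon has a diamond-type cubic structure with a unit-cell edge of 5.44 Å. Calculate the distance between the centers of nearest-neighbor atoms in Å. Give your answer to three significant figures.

2.36 Å

In a diamond cubic structure, nearest neighbors lie along the body diagonal with √3·a = 8r; the nearest-neighbor distance equals 2r = 0.4330·a.
d = 0.4330 × 5.44 = 2.36 Å.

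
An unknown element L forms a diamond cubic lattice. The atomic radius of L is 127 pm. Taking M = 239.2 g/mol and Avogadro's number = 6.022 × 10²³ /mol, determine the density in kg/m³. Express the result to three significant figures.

In a diamond cubic lattice, nearest neighbors lie along the body diagonal with √3·a = 8r, giving a = 586.6 pm = 5.866 × 10^-8 cm.
With Z = 8, ρ = Z·M/(N_A·a³) = 8 × 239.2 / (6.022 × 10²³ × 2.018 × 10^-22) = 15.74 g/cm³ = 15700 kg/m³.

15700 kg/m³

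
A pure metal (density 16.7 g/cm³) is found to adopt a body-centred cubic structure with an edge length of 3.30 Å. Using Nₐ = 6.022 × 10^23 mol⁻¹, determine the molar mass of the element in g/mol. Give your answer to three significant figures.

181 g/mol

A BCC cell has Z = 2 atoms; a = 3.300 × 10^-8 cm.
M = ρ·N_A·a³/Z = 16.7 × 6.022 × 10²³ × 3.594 × 10^-23 / 2 = 181 g/mol.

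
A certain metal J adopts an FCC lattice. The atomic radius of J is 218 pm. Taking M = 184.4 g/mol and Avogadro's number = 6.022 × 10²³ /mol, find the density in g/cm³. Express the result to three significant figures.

5.22 g/cm³

In an FCC lattice, atoms touch along the face diagonal, so √2·a = 4r, giving a = 616.6 pm = 6.166 × 10^-8 cm.
With Z = 4, ρ = Z·M/(N_A·a³) = 4 × 184.4 / (6.022 × 10²³ × 2.344 × 10^-22) = 5.225 g/cm³.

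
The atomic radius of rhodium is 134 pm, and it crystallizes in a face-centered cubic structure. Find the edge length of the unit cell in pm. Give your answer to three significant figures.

379 pm

In an FCC lattice, atoms touch along the face diagonal, so √2·a = 4r.
a = 4r/√2 = 4 × 134 / 1.4142 = 379 pm.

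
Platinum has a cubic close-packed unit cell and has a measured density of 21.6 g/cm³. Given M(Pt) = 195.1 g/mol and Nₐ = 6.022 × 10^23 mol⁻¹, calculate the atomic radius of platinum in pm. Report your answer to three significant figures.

138 pm

For an FCC cell (Z = 4), a³ = Z·M/(N_A·ρ) = 4 × 195.1 / (6.022 × 10²³ × 21.60) = 6.000 × 10^-23 cm³, so a = 3.915 × 10^-8 cm = 391.5 pm.
Atoms touch along the face diagonal, so √2·a = 4r, so r = 0.3536 × a = 138 pm.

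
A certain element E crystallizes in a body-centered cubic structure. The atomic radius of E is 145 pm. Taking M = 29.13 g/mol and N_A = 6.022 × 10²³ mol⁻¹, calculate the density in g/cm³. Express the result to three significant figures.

In a BCC lattice, atoms touch along the body diagonal, so √3·a = 4r, giving a = 334.9 pm = 3.349 × 10^-8 cm.
With Z = 2, ρ = Z·M/(N_A·a³) = 2 × 29.13 / (6.022 × 10²³ × 3.755 × 10^-23) = 2.576 g/cm³.

2.58 g/cm³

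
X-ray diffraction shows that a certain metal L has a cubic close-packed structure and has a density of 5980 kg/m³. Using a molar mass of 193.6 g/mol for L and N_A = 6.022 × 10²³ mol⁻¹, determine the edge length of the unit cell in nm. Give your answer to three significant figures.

With Z = 4 atoms per FCC cell, a³ = Z·M/(N_A·ρ) = 4 × 193.6 / (6.022 × 10²³ × 5.980 g/cm³) = 2.150 × 10^-22 cm³.
a = (2.150 × 10^-22)^(1/3) = 5.991 × 10^-8 cm = 0.599 nm.

0.599 nm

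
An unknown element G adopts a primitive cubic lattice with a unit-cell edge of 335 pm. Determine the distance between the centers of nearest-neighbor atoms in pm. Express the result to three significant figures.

In a simple cubic structure, atoms touch along the cell edge, so a = 2r; the nearest-neighbor distance equals 2r = 1.000·a.
d = 1.000 × 335 = 335 pm.

335 pm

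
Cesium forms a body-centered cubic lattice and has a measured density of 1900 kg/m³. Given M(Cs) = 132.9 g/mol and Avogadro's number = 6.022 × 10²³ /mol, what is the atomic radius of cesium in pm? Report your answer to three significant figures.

For a BCC cell (Z = 2), a³ = Z·M/(N_A·ρ) = 2 × 132.9 / (6.022 × 10²³ × 1.900) = 2.323 × 10^-22 cm³, so a = 6.147 × 10^-8 cm = 614.7 pm.
Atoms touch along the body diagonal, so √3·a = 4r, so r = 0.4330 × a = 266 pm.

266 pm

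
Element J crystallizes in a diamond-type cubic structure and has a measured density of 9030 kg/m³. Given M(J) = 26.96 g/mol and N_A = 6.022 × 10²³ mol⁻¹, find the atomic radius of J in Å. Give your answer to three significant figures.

0.738 Å

For a diamond cubic cell (Z = 8), a³ = Z·M/(N_A·ρ) = 8 × 26.96 / (6.022 × 10²³ × 9.030) = 3.966 × 10^-23 cm³, so a = 3.410 × 10^-8 cm = 3.410 Å.
Nearest neighbors lie along the body diagonal with √3·a = 8r, so r = 0.2165 × a = 0.738 Å.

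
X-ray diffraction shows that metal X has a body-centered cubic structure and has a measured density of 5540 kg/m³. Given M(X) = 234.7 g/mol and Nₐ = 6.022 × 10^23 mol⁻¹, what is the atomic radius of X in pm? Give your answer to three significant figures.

For a BCC cell (Z = 2), a³ = Z·M/(N_A·ρ) = 2 × 234.7 / (6.022 × 10²³ × 5.540) = 1.407 × 10^-22 cm³, so a = 5.201 × 10^-8 cm = 520.1 pm.
Atoms touch along the body diagonal, so √3·a = 4r, so r = 0.4330 × a = 225 pm.

225 pm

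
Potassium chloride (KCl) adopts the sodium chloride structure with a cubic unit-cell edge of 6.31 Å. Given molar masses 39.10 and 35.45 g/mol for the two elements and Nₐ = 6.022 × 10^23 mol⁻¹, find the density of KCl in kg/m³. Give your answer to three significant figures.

1970 kg/m³

The sodium chloride structure contains Z = 4 formula units per cell; M(KCl) = 39.10 + 35.45 = 74.55 g/mol.
a³ = (6.310 × 10^-8 cm)³ = 2.512 × 10^-22 cm³.
ρ = 4 × 74.55 / (6.022 × 10²³ × 2.512 × 10^-22) = 1.971 g/cm³ = 1970 kg/m³.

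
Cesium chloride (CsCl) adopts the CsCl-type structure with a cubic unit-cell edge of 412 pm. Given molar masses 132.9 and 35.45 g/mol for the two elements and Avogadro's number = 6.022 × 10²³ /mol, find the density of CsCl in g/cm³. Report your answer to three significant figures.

4.00 g/cm³

The CsCl-type structure contains Z = 1 formula unit per cell; M(CsCl) = 132.9 + 35.45 = 168.35 g/mol.
a³ = (4.120 × 10^-8 cm)³ = 6.993 × 10^-23 cm³.
ρ = 1 × 168.35 / (6.022 × 10²³ × 6.993 × 10^-23) = 3.997 g/cm³.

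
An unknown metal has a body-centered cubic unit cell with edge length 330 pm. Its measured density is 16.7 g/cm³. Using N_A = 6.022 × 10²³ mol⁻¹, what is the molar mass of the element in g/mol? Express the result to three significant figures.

181 g/mol

A BCC cell has Z = 2 atoms; a = 3.300 × 10^-8 cm.
M = ρ·N_A·a³/Z = 16.7 × 6.022 × 10²³ × 3.594 × 10^-23 / 2 = 181 g/mol.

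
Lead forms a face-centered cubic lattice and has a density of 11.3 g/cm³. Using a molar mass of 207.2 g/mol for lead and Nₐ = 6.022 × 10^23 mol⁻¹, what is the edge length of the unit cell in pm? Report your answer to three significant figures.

With Z = 4 atoms per FCC cell, a³ = Z·M/(N_A·ρ) = 4 × 207.2 / (6.022 × 10²³ × 11.30 g/cm³) = 1.218 × 10^-22 cm³.
a = (1.218 × 10^-22)^(1/3) = 4.957 × 10^-8 cm = 496 pm.

496 pm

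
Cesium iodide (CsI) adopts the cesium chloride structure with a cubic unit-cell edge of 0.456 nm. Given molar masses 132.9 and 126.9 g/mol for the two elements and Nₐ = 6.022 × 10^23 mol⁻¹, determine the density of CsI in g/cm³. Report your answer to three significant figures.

The cesium chloride structure contains Z = 1 formula unit per cell; M(CsI) = 132.9 + 126.9 = 259.8 g/mol.
a³ = (4.560 × 10^-8 cm)³ = 9.482 × 10^-23 cm³.
ρ = 1 × 259.8 / (6.022 × 10²³ × 9.482 × 10^-23) = 4.550 g/cm³.

4.55 g/cm³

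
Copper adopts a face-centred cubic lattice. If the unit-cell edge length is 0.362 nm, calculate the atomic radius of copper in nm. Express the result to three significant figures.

In an FCC lattice, atoms touch along the face diagonal, so √2·a = 4r.
r = √2·a/4 = 1.4142 × 0.362 / 4 = 0.128 nm.

0.128 nm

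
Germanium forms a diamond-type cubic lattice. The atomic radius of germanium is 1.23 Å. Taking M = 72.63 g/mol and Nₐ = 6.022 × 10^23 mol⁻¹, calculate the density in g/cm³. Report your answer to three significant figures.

In a diamond cubic lattice, nearest neighbors lie along the body diagonal with √3·a = 8r, giving a = 5.681 Å = 5.681 × 10^-8 cm.
With Z = 8, ρ = Z·M/(N_A·a³) = 8 × 72.63 / (6.022 × 10²³ × 1.834 × 10^-22) = 5.262 g/cm³.

5.26 g/cm³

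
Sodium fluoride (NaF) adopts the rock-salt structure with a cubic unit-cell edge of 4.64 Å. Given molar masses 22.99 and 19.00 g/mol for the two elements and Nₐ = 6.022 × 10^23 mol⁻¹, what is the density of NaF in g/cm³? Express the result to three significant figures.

The rock-salt structure contains Z = 4 formula units per cell; M(NaF) = 22.99 + 19.00 = 41.99 g/mol.
a³ = (4.640 × 10^-8 cm)³ = 9.990 × 10^-23 cm³.
ρ = 4 × 41.99 / (6.022 × 10²³ × 9.990 × 10^-23) = 2.792 g/cm³.

2.79 g/cm³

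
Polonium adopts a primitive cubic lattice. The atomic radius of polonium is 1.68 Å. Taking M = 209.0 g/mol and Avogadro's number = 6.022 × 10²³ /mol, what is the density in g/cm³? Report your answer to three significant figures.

9.15 g/cm³

In a simple cubic lattice, atoms touch along the cell edge, so a = 2r, giving a = 3.360 Å = 3.360 × 10^-8 cm.
With Z = 1, ρ = Z·M/(N_A·a³) = 1 × 209.0 / (6.022 × 10²³ × 3.793 × 10^-23) = 9.149 g/cm³.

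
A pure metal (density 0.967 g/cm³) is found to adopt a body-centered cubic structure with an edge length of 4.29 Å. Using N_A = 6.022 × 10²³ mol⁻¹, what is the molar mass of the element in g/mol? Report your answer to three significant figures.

23.0 g/mol

A BCC cell has Z = 2 atoms; a = 4.290 × 10^-8 cm.
M = ρ·N_A·a³/Z = 0.967 × 6.022 × 10²³ × 7.895 × 10^-23 / 2 = 23.0 g/mol.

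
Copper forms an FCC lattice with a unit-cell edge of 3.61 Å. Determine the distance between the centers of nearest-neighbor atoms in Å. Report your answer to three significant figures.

In an FCC structure, atoms touch along the face diagonal, so √2·a = 4r; the nearest-neighbor distance equals 2r = 0.7071·a.
d = 0.7071 × 3.61 = 2.55 Å.

2.55 Å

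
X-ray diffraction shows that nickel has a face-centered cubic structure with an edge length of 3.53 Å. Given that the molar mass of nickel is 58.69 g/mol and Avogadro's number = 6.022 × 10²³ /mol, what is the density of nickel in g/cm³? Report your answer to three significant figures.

An FCC unit cell contains Z = 4 atoms.
Cell volume: a³ = (3.53 Å)³ = (3.530 × 10^-8 cm)³ = 4.399 × 10^-23 cm³.
ρ = Z·M/(N_A·a³) = 4 × 58.69 / (6.022 × 10²³ × 4.399 × 10^-23) = 8.863 g/cm³.

8.86 g/cm³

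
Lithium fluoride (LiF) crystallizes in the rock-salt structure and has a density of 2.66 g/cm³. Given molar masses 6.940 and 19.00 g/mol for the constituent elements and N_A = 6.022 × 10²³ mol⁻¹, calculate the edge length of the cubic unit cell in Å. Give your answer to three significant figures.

M(LiF) = 25.94 g/mol; Z = 4 formula units per cell.
a³ = Z·M/(N_A·ρ) = 4 × 25.94 / (6.022 × 10²³ × 2.66) = 6.478 × 10^-23 cm³, so a = 4.016 × 10^-8 cm = 4.02 Å.

4.02 Å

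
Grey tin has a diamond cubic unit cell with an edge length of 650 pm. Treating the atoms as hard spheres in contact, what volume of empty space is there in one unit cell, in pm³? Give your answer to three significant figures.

In a diamond cubic lattice nearest neighbors lie along the body diagonal with √3·a = 8r, so r = 0.2165a = 140.7 pm.
V_cell = a³ = 2.746 × 10^8 pm³; V_atoms = 8 × (4/3)πr³ = 9.340 × 10^7 pm³.
Empty space = 2.746 × 10^8 − 9.340 × 10^7 = 1.81 × 10^8 pm³.

1.81 × 10^8 pm³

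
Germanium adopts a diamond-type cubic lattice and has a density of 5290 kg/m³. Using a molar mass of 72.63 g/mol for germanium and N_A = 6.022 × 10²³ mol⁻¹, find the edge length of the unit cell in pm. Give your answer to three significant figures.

With Z = 8 atoms per diamond cubic cell, a³ = Z·M/(N_A·ρ) = 8 × 72.63 / (6.022 × 10²³ × 5.290 g/cm³) = 1.824 × 10^-22 cm³.
a = (1.824 × 10^-22)^(1/3) = 5.671 × 10^-8 cm = 567 pm.

567 pm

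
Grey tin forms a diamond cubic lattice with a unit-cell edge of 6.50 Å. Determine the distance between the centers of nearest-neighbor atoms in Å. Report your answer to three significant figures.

2.81 Å

In a diamond cubic structure, nearest neighbors lie along the body diagonal with √3·a = 8r; the nearest-neighbor distance equals 2r = 0.4330·a.
d = 0.4330 × 6.50 = 2.81 Å.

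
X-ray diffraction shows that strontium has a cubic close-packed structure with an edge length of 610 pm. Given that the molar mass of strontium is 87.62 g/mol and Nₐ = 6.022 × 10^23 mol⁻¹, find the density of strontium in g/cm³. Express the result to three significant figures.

An FCC unit cell contains Z = 4 atoms.
Cell volume: a³ = (610 pm)³ = (6.100 × 10^-8 cm)³ = 2.270 × 10^-22 cm³.
ρ = Z·M/(N_A·a³) = 4 × 87.62 / (6.022 × 10²³ × 2.270 × 10^-22) = 2.564 g/cm³.

2.56 g/cm³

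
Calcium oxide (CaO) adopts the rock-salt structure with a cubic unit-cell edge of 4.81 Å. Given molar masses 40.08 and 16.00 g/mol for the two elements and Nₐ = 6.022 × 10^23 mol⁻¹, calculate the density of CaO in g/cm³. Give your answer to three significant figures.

3.35 g/cm³

The rock-salt structure contains Z = 4 formula units per cell; M(CaO) = 40.08 + 16.00 = 56.08 g/mol.
a³ = (4.810 × 10^-8 cm)³ = 1.113 × 10^-22 cm³.
ρ = 4 × 56.08 / (6.022 × 10²³ × 1.113 × 10^-22) = 3.347 g/cm³.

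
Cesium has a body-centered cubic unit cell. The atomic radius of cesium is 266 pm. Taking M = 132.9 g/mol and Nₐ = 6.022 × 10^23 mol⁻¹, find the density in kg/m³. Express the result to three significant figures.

1900 kg/m³

In a BCC lattice, atoms touch along the body diagonal, so √3·a = 4r, giving a = 614.3 pm = 6.143 × 10^-8 cm.
With Z = 2, ρ = Z·M/(N_A·a³) = 2 × 132.9 / (6.022 × 10²³ × 2.318 × 10^-22) = 1.904 g/cm³ = 1900 kg/m³.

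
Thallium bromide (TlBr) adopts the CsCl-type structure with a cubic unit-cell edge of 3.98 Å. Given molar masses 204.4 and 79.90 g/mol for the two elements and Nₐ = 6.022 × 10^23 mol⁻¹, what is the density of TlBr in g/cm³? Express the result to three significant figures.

7.49 g/cm³

The CsCl-type structure contains Z = 1 formula unit per cell; M(TlBr) = 204.4 + 79.90 = 284.3 g/mol.
a³ = (3.980 × 10^-8 cm)³ = 6.304 × 10^-23 cm³.
ρ = 1 × 284.3 / (6.022 × 10²³ × 6.304 × 10^-23) = 7.488 g/cm³.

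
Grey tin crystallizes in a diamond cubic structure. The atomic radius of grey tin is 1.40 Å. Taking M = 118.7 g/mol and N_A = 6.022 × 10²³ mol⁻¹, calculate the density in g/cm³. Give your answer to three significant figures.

In a diamond cubic lattice, nearest neighbors lie along the body diagonal with √3·a = 8r, giving a = 6.466 Å = 6.466 × 10^-8 cm.
With Z = 8, ρ = Z·M/(N_A·a³) = 8 × 118.7 / (6.022 × 10²³ × 2.704 × 10^-22) = 5.832 g/cm³.

5.83 g/cm³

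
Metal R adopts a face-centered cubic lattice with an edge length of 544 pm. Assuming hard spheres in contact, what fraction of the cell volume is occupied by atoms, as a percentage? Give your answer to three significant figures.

74.0%

In an FCC lattice atoms touch along the face diagonal, so √2·a = 4r, so r = 0.3536a = 192.3 pm.
Packing fraction = Z·(4/3)πr³ / a³ = 4 × (4/3)π × (192.3)³ / (544)³ = 0.7405 = 74.0%.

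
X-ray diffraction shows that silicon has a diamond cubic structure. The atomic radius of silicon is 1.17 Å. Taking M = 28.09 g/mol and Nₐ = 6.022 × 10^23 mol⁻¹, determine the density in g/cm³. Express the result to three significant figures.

2.36 g/cm³

In a diamond cubic lattice, nearest neighbors lie along the body diagonal with √3·a = 8r, giving a = 5.404 Å = 5.404 × 10^-8 cm.
With Z = 8, ρ = Z·M/(N_A·a³) = 8 × 28.09 / (6.022 × 10²³ × 1.578 × 10^-22) = 2.365 g/cm³.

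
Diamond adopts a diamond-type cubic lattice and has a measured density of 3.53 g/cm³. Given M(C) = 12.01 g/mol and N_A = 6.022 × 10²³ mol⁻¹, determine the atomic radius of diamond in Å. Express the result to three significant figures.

For a diamond cubic cell (Z = 8), a³ = Z·M/(N_A·ρ) = 8 × 12.01 / (6.022 × 10²³ × 3.530) = 4.520 × 10^-23 cm³, so a = 3.562 × 10^-8 cm = 3.562 Å.
Nearest neighbors lie along the body diagonal with √3·a = 8r, so r = 0.2165 × a = 0.771 Å.

0.771 Å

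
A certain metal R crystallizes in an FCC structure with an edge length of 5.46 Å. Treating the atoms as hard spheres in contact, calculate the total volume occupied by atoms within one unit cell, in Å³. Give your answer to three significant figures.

121 Å³

In an FCC lattice atoms touch along the face diagonal, so √2·a = 4r, so r = 0.3536a = 1.930 Å.
V_atoms = Z × (4/3)πr³ = 4 × (4/3)π × (1.930)³ = 121 Å³.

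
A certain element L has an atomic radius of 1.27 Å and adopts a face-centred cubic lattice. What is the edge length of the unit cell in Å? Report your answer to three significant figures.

In an FCC lattice, atoms touch along the face diagonal, so √2·a = 4r.
a = 4r/√2 = 4 × 1.27 / 1.4142 = 3.59 Å.

3.59 Å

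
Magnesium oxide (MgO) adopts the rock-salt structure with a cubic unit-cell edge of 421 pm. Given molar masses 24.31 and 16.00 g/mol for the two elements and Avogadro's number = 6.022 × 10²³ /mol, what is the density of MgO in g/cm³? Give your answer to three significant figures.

3.59 g/cm³

The rock-salt structure contains Z = 4 formula units per cell; M(MgO) = 24.31 + 16.00 = 40.31 g/mol.
a³ = (4.210 × 10^-8 cm)³ = 7.462 × 10^-23 cm³.
ρ = 4 × 40.31 / (6.022 × 10²³ × 7.462 × 10^-23) = 3.588 g/cm³.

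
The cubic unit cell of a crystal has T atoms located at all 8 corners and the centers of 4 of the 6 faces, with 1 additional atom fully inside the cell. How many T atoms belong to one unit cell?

Corner atoms are shared by 8 cells (1/8 each), face atoms by 2 (1/2 each), interior atoms are unshared.
Net atoms = 8 × 1/8 + 4 × 1/2 + 1 = 1 + 2 + 1 = 4.

4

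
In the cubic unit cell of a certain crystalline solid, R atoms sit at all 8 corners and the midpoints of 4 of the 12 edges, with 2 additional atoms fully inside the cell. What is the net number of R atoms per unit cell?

4

Corner atoms are shared by 8 cells (1/8 each), edge atoms by 4 (1/4 each), interior atoms are unshared.
Net atoms = 8 × 1/8 + 4 × 1/4 + 2 = 1 + 1 + 2 = 4.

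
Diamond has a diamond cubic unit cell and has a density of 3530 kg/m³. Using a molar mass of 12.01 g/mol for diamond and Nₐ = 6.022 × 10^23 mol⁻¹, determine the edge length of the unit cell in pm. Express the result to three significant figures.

With Z = 8 atoms per diamond cubic cell, a³ = Z·M/(N_A·ρ) = 8 × 12.01 / (6.022 × 10²³ × 3.530 g/cm³) = 4.520 × 10^-23 cm³.
a = (4.520 × 10^-23)^(1/3) = 3.562 × 10^-8 cm = 356 pm.

356 pm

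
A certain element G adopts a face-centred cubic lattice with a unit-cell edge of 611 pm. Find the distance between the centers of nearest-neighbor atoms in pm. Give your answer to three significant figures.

In an FCC structure, atoms touch along the face diagonal, so √2·a = 4r; the nearest-neighbor distance equals 2r = 0.7071·a.
d = 0.7071 × 611 = 432 pm.

432 pm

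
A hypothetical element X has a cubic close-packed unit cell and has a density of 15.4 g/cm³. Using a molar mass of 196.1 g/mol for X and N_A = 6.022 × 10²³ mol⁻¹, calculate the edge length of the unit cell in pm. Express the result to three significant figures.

439 pm

With Z = 4 atoms per FCC cell, a³ = Z·M/(N_A·ρ) = 4 × 196.1 / (6.022 × 10²³ × 15.40 g/cm³) = 8.458 × 10^-23 cm³.
a = (8.458 × 10^-23)^(1/3) = 4.390 × 10^-8 cm = 439 pm.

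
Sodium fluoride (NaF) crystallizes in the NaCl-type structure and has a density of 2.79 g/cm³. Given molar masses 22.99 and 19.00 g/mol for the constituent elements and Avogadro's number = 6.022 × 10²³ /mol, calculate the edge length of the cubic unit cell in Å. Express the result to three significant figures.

M(NaF) = 41.99 g/mol; Z = 4 formula units per cell.
a³ = Z·M/(N_A·ρ) = 4 × 41.99 / (6.022 × 10²³ × 2.79) = 9.997 × 10^-23 cm³, so a = 4.641 × 10^-8 cm = 4.64 Å.

4.64 Å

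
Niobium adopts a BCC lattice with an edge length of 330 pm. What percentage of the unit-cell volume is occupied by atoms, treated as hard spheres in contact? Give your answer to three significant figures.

In a BCC lattice atoms touch along the body diagonal, so √3·a = 4r, so r = 0.4330a = 142.9 pm.
Packing fraction = Z·(4/3)πr³ / a³ = 2 × (4/3)π × (142.9)³ / (330)³ = 0.6802 = 68.0%.

68.0%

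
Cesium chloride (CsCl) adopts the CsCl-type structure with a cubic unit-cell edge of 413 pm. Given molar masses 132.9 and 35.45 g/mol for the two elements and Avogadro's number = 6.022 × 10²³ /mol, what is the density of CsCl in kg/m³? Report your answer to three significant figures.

3970 kg/m³

The CsCl-type structure contains Z = 1 formula unit per cell; M(CsCl) = 132.9 + 35.45 = 168.35 g/mol.
a³ = (4.130 × 10^-8 cm)³ = 7.044 × 10^-23 cm³.
ρ = 1 × 168.35 / (6.022 × 10²³ × 7.044 × 10^-23) = 3.968 g/cm³ = 3970 kg/m³.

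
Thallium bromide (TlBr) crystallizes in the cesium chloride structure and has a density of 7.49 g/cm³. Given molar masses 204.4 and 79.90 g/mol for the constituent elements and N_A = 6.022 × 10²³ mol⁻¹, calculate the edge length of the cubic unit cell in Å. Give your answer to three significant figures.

M(TlBr) = 284.3 g/mol; Z = 1 formula unit per cell.
a³ = Z·M/(N_A·ρ) = 1 × 284.3 / (6.022 × 10²³ × 7.49) = 6.303 × 10^-23 cm³, so a = 3.980 × 10^-8 cm = 3.98 Å.

3.98 Å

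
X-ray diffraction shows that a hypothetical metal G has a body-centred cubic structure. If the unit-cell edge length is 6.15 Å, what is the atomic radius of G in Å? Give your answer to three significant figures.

2.66 Å

In a BCC lattice, atoms touch along the body diagonal, so √3·a = 4r.
r = √3·a/4 = 1.7321 × 6.15 / 4 = 2.66 Å.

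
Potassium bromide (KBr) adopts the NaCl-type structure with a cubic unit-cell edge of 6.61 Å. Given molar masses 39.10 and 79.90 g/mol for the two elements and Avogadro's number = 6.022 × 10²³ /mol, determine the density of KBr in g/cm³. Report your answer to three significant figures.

The NaCl-type structure contains Z = 4 formula units per cell; M(KBr) = 39.10 + 79.90 = 119.0 g/mol.
a³ = (6.610 × 10^-8 cm)³ = 2.888 × 10^-22 cm³.
ρ = 4 × 119.0 / (6.022 × 10²³ × 2.888 × 10^-22) = 2.737 g/cm³.

2.74 g/cm³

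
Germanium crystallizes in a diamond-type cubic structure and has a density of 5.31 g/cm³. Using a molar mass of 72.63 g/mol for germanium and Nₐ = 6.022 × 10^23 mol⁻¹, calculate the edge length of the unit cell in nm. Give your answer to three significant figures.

With Z = 8 atoms per diamond cubic cell, a³ = Z·M/(N_A·ρ) = 8 × 72.63 / (6.022 × 10²³ × 5.310 g/cm³) = 1.817 × 10^-22 cm³.
a = (1.817 × 10^-22)^(1/3) = 5.664 × 10^-8 cm = 0.566 nm.

0.566 nm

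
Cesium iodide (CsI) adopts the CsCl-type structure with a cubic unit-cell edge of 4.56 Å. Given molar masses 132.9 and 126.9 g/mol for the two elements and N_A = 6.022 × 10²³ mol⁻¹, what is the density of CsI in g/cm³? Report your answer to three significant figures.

The CsCl-type structure contains Z = 1 formula unit per cell; M(CsI) = 132.9 + 126.9 = 259.8 g/mol.
a³ = (4.560 × 10^-8 cm)³ = 9.482 × 10^-23 cm³.
ρ = 1 × 259.8 / (6.022 × 10²³ × 9.482 × 10^-23) = 4.550 g/cm³.

4.55 g/cm³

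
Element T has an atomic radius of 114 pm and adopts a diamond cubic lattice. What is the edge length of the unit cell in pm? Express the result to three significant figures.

In a diamond cubic lattice, nearest neighbors lie along the body diagonal with √3·a = 8r.
a = 8r/√3 = 8 × 114 / 1.7321 = 527 pm.

527 pm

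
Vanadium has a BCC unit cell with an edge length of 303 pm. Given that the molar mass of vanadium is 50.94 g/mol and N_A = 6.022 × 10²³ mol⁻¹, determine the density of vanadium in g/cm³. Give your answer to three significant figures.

A BCC unit cell contains Z = 2 atoms.
Cell volume: a³ = (303 pm)³ = (3.030 × 10^-8 cm)³ = 2.782 × 10^-23 cm³.
ρ = Z·M/(N_A·a³) = 2 × 50.94 / (6.022 × 10²³ × 2.782 × 10^-23) = 6.082 g/cm³.

6.08 g/cm³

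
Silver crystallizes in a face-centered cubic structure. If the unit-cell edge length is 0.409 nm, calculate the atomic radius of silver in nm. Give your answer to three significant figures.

0.145 nm

In an FCC lattice, atoms touch along the face diagonal, so √2·a = 4r.
r = √2·a/4 = 1.4142 × 0.409 / 4 = 0.145 nm.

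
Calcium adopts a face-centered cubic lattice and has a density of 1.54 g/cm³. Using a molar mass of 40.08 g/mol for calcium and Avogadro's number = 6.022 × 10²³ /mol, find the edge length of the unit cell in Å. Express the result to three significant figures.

5.57 Å

With Z = 4 atoms per FCC cell, a³ = Z·M/(N_A·ρ) = 4 × 40.08 / (6.022 × 10²³ × 1.540 g/cm³) = 1.729 × 10^-22 cm³.
a = (1.729 × 10^-22)^(1/3) = 5.571 × 10^-8 cm = 5.57 Å.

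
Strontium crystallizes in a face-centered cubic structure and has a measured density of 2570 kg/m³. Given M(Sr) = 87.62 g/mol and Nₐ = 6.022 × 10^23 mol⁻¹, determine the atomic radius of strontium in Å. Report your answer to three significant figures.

2.16 Å

For an FCC cell (Z = 4), a³ = Z·M/(N_A·ρ) = 4 × 87.62 / (6.022 × 10²³ × 2.570) = 2.265 × 10^-22 cm³, so a = 6.095 × 10^-8 cm = 6.095 Å.
Atoms touch along the face diagonal, so √2·a = 4r, so r = 0.3536 × a = 2.16 Å.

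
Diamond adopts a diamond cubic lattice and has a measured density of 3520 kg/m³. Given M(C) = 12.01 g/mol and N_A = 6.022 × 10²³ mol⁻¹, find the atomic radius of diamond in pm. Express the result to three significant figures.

For a diamond cubic cell (Z = 8), a³ = Z·M/(N_A·ρ) = 8 × 12.01 / (6.022 × 10²³ × 3.520) = 4.533 × 10^-23 cm³, so a = 3.565 × 10^-8 cm = 356.5 pm.
Nearest neighbors lie along the body diagonal with √3·a = 8r, so r = 0.2165 × a = 77.2 pm.

77.2 pm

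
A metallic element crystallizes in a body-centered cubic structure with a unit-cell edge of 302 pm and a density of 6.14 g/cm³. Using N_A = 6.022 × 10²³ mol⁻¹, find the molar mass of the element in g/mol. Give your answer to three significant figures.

50.9 g/mol

A BCC cell has Z = 2 atoms; a = 3.020 × 10^-8 cm.
M = ρ·N_A·a³/Z = 6.14 × 6.022 × 10²³ × 2.754 × 10^-23 / 2 = 50.9 g/mol.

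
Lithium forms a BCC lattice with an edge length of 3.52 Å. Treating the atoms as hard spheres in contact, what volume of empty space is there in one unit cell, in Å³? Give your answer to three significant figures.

In a BCC lattice atoms touch along the body diagonal, so √3·a = 4r, so r = 0.4330a = 1.524 Å.
V_cell = a³ = 43.61 Å³; V_atoms = 2 × (4/3)πr³ = 29.67 Å³.
Empty space = 43.61 − 29.67 = 13.9 Å³.

13.9 Å³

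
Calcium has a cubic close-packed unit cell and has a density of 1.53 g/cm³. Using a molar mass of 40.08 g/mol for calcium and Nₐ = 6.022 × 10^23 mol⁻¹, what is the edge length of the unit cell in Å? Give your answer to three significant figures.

5.58 Å

With Z = 4 atoms per FCC cell, a³ = Z·M/(N_A·ρ) = 4 × 40.08 / (6.022 × 10²³ × 1.530 g/cm³) = 1.740 × 10^-22 cm³.
a = (1.740 × 10^-22)^(1/3) = 5.583 × 10^-8 cm = 5.58 Å.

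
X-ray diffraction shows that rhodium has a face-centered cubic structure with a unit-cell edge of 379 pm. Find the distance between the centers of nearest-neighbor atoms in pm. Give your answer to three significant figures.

268 pm

In an FCC structure, atoms touch along the face diagonal, so √2·a = 4r; the nearest-neighbor distance equals 2r = 0.7071·a.
d = 0.7071 × 379 = 268 pm.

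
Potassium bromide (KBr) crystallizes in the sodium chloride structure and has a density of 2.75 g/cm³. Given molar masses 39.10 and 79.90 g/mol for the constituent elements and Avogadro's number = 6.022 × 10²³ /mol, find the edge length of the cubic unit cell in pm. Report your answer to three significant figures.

M(KBr) = 119.0 g/mol; Z = 4 formula units per cell.
a³ = Z·M/(N_A·ρ) = 4 × 119.0 / (6.022 × 10²³ × 2.75) = 2.874 × 10^-22 cm³, so a = 6.600 × 10^-8 cm = 660 pm.

660 pm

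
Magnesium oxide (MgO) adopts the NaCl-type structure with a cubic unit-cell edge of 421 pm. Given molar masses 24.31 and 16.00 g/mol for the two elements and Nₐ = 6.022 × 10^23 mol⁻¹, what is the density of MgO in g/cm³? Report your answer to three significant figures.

The NaCl-type structure contains Z = 4 formula units per cell; M(MgO) = 24.31 + 16.00 = 40.31 g/mol.
a³ = (4.210 × 10^-8 cm)³ = 7.462 × 10^-23 cm³.
ρ = 4 × 40.31 / (6.022 × 10²³ × 7.462 × 10^-23) = 3.588 g/cm³.

3.59 g/cm³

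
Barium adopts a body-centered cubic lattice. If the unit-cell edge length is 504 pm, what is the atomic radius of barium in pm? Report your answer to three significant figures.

218 pm

In a BCC lattice, atoms touch along the body diagonal, so √3·a = 4r.
r = √3·a/4 = 1.7321 × 504 / 4 = 218 pm.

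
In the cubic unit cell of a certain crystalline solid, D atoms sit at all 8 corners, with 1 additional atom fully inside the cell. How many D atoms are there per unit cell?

Corner atoms are shared by 8 cells (1/8 each), interior atoms are unshared.
Net atoms = 8 × 1/8 + 1 = 1 + 1 = 2.

2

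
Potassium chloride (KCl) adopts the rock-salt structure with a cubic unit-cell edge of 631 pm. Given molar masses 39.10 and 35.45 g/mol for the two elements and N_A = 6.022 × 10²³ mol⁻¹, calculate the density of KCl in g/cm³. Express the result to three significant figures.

1.97 g/cm³

The rock-salt structure contains Z = 4 formula units per cell; M(KCl) = 39.10 + 35.45 = 74.55 g/mol.
a³ = (6.310 × 10^-8 cm)³ = 2.512 × 10^-22 cm³.
ρ = 4 × 74.55 / (6.022 × 10²³ × 2.512 × 10^-22) = 1.971 g/cm³.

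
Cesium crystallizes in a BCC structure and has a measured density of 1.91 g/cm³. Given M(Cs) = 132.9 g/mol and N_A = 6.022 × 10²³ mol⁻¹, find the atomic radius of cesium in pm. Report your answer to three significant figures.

266 pm

For a BCC cell (Z = 2), a³ = Z·M/(N_A·ρ) = 2 × 132.9 / (6.022 × 10²³ × 1.910) = 2.311 × 10^-22 cm³, so a = 6.137 × 10^-8 cm = 613.7 pm.
Atoms touch along the body diagonal, so √3·a = 4r, so r = 0.4330 × a = 266 pm.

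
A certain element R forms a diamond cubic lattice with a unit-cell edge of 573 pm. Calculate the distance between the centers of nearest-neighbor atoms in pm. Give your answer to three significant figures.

In a diamond cubic structure, nearest neighbors lie along the body diagonal with √3·a = 8r; the nearest-neighbor distance equals 2r = 0.4330·a.
d = 0.4330 × 573 = 248 pm.

248 pm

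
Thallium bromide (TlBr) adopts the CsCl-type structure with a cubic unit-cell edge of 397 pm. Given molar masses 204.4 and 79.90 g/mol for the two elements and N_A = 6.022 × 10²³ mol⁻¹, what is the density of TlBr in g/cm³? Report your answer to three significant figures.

7.55 g/cm³

The CsCl-type structure contains Z = 1 formula unit per cell; M(TlBr) = 204.4 + 79.90 = 284.3 g/mol.
a³ = (3.970 × 10^-8 cm)³ = 6.257 × 10^-23 cm³.
ρ = 1 × 284.3 / (6.022 × 10²³ × 6.257 × 10^-23) = 7.545 g/cm³.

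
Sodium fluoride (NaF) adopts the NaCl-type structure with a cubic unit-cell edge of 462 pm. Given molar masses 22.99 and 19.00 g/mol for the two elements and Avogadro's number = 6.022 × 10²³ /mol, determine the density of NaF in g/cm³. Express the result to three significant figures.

The NaCl-type structure contains Z = 4 formula units per cell; M(NaF) = 22.99 + 19.00 = 41.99 g/mol.
a³ = (4.620 × 10^-8 cm)³ = 9.861 × 10^-23 cm³.
ρ = 4 × 41.99 / (6.022 × 10²³ × 9.861 × 10^-23) = 2.828 g/cm³.

2.83 g/cm³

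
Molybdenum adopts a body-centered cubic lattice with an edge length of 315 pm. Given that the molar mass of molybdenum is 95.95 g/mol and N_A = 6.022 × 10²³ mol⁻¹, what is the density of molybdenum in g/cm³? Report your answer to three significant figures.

10.2 g/cm³

A BCC unit cell contains Z = 2 atoms.
Cell volume: a³ = (315 pm)³ = (3.150 × 10^-8 cm)³ = 3.126 × 10^-23 cm³.
ρ = Z·M/(N_A·a³) = 2 × 95.95 / (6.022 × 10²³ × 3.126 × 10^-23) = 10.20 g/cm³.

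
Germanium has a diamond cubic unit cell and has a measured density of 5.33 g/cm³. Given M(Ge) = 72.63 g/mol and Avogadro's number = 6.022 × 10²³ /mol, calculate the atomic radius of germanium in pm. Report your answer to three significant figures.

122 pm

For a diamond cubic cell (Z = 8), a³ = Z·M/(N_A·ρ) = 8 × 72.63 / (6.022 × 10²³ × 5.330) = 1.810 × 10^-22 cm³, so a = 5.657 × 10^-8 cm = 565.7 pm.
Nearest neighbors lie along the body diagonal with √3·a = 8r, so r = 0.2165 × a = 122 pm.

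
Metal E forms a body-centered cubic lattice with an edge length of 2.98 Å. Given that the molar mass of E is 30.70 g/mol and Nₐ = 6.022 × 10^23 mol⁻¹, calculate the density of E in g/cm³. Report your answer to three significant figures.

A BCC unit cell contains Z = 2 atoms.
Cell volume: a³ = (2.98 Å)³ = (2.980 × 10^-8 cm)³ = 2.646 × 10^-23 cm³.
ρ = Z·M/(N_A·a³) = 2 × 30.70 / (6.022 × 10²³ × 2.646 × 10^-23) = 3.853 g/cm³.

3.85 g/cm³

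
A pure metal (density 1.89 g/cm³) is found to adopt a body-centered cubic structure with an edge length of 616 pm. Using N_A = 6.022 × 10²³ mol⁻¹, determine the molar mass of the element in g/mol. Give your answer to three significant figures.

A BCC cell has Z = 2 atoms; a = 6.160 × 10^-8 cm.
M = ρ·N_A·a³/Z = 1.89 × 6.022 × 10²³ × 2.337 × 10^-22 / 2 = 133 g/mol.

133 g/mol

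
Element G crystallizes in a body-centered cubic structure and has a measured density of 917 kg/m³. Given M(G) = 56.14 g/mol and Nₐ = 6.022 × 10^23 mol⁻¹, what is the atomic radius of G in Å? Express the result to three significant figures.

For a BCC cell (Z = 2), a³ = Z·M/(N_A·ρ) = 2 × 56.14 / (6.022 × 10²³ × 0.9170) = 2.033 × 10^-22 cm³, so a = 5.880 × 10^-8 cm = 5.880 Å.
Atoms touch along the body diagonal, so √3·a = 4r, so r = 0.4330 × a = 2.55 Å.

2.55 Å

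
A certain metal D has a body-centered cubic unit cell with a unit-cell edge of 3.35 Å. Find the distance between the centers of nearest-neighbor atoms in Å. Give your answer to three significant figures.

In a BCC structure, atoms touch along the body diagonal, so √3·a = 4r; the nearest-neighbor distance equals 2r = 0.8660·a.
d = 0.8660 × 3.35 = 2.90 Å.

2.90 Å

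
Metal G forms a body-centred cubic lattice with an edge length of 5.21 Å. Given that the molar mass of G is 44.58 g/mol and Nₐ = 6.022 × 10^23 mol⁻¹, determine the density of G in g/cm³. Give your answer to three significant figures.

1.05 g/cm³

A BCC unit cell contains Z = 2 atoms.
Cell volume: a³ = (5.21 Å)³ = (5.210 × 10^-8 cm)³ = 1.414 × 10^-22 cm³.
ρ = Z·M/(N_A·a³) = 2 × 44.58 / (6.022 × 10²³ × 1.414 × 10^-22) = 1.047 g/cm³.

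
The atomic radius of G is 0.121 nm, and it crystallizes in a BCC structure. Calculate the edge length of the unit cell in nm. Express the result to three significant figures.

0.279 nm

In a BCC lattice, atoms touch along the body diagonal, so √3·a = 4r.
a = 4r/√3 = 4 × 0.121 / 1.7321 = 0.279 nm.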